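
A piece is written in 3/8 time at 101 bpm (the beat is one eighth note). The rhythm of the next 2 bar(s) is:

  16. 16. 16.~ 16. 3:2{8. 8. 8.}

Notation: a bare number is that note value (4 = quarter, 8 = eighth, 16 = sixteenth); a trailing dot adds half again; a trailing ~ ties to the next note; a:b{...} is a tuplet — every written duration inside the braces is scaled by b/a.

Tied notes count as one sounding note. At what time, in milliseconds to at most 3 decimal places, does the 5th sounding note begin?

note 5 onset = 4b = 2376.238ms

1. 0.0ms @ 0 + 445.545ms (3/4)
2. 445.545ms @ 3/4 + 445.545ms (3/4)
3. 891.089ms @ 3/2 + 891.089ms (3/2)
4. 1782.178ms @ 3 + 594.059ms (1)
5. 2376.238ms @ 4 + 594.059ms (1)
6. 2970.297ms @ 5 + 594.059ms (1)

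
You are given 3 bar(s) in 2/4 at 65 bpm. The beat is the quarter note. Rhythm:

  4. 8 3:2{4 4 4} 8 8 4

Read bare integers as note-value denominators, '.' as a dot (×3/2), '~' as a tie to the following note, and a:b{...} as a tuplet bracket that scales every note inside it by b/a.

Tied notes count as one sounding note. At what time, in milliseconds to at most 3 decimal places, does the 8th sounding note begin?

1. 0.0ms @ 0 + 1384.615ms (3/2)
2. 1384.615ms @ 3/2 + 461.538ms (1/2)
3. 1846.154ms @ 2 + 615.385ms (2/3)
4. 2461.538ms @ 8/3 + 615.385ms (2/3)
5. 3076.923ms @ 10/3 + 615.385ms (2/3)
6. 3692.308ms @ 4 + 461.538ms (1/2)
7. 4153.846ms @ 9/2 + 461.538ms (1/2)
8. 4615.385ms @ 5 + 923.077ms (1)

note 8 onset = 5b = 4615.385ms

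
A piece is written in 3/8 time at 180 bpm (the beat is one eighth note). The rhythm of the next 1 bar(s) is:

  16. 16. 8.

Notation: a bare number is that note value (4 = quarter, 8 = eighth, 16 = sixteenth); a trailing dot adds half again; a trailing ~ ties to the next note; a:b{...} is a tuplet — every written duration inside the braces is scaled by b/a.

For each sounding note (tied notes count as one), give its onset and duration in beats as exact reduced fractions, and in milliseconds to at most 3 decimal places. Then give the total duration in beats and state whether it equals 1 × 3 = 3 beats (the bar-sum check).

1) 0.0ms=0b +250.0ms=3/4b
2) 250.0ms=3/4b +250.0ms=3/4b
3) 500.0ms=3/2b +500.0ms=3/2b
Σ=3b of 3 (180bpm 3/8) — PASS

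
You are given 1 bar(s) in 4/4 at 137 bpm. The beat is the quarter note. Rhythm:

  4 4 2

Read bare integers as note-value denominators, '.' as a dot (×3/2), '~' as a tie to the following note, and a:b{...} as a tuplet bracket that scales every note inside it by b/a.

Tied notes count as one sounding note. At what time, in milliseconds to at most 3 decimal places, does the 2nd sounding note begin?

1. 0.0ms @ 0 + 437.956ms (1)
2. 437.956ms @ 1 + 437.956ms (1)
3. 875.912ms @ 2 + 875.912ms (2)

note 2 onset = 1b = 437.956ms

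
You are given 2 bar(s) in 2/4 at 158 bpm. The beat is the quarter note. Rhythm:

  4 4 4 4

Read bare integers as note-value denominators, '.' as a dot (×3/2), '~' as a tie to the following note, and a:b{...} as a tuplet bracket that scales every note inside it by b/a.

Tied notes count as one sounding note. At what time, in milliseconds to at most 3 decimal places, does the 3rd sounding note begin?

note 3 onset = 2b = 759.494ms

1. 0.0ms @ 0 + 379.747ms (1)
2. 379.747ms @ 1 + 379.747ms (1)
3. 759.494ms @ 2 + 379.747ms (1)
4. 1139.241ms @ 3 + 379.747ms (1)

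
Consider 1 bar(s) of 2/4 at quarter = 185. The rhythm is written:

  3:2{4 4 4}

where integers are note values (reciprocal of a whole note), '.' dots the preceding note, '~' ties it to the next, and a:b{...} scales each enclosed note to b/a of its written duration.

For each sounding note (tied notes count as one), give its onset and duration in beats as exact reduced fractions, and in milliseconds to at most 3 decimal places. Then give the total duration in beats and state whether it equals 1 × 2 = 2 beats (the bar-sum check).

1) 0.0ms=0b +216.216ms=2/3b
2) 216.216ms=2/3b +216.216ms=2/3b
3) 432.432ms=4/3b +216.216ms=2/3b
Σ=2b of 2 (185bpm 2/4) — PASS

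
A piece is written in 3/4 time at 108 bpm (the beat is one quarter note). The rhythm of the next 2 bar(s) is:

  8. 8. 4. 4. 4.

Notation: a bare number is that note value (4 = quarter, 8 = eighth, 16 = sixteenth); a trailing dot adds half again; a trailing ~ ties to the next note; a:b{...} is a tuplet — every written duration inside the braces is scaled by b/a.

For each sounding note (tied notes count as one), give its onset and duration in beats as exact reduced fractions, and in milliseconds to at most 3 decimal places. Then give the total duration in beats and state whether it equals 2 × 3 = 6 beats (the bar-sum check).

1) 0.0ms=0b +416.667ms=3/4b
2) 416.667ms=3/4b +416.667ms=3/4b
3) 833.333ms=3/2b +833.333ms=3/2b
4) 1666.667ms=3b +833.333ms=3/2b
5) 2500.0ms=9/2b +833.333ms=3/2b
Σ=6b of 6 (108bpm 3/4) — PASS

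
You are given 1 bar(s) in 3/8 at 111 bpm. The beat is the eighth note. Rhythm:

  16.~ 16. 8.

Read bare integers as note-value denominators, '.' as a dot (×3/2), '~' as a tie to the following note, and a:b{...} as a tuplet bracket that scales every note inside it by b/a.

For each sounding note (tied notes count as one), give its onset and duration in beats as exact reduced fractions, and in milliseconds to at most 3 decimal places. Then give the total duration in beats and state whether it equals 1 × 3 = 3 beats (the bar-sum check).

1) 0.0ms=0b +810.811ms=3/2b
2) 810.811ms=3/2b +810.811ms=3/2b
Σ=3b of 3 (111bpm 3/8) — PASS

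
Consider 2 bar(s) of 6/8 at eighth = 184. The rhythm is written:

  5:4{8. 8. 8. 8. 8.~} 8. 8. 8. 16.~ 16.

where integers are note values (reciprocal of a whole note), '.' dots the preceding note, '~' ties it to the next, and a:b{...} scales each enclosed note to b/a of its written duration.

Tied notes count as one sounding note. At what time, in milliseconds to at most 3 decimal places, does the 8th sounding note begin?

1. 0.0ms @ 0 + 391.304ms (6/5)
2. 391.304ms @ 6/5 + 391.304ms (6/5)
3. 782.609ms @ 12/5 + 391.304ms (6/5)
4. 1173.913ms @ 18/5 + 391.304ms (6/5)
5. 1565.217ms @ 24/5 + 880.435ms (27/10)
6. 2445.652ms @ 15/2 + 489.13ms (3/2)
7. 2934.783ms @ 9 + 489.13ms (3/2)
8. 3423.913ms @ 21/2 + 489.13ms (3/2)

note 8 onset = 21/2b = 3423.913ms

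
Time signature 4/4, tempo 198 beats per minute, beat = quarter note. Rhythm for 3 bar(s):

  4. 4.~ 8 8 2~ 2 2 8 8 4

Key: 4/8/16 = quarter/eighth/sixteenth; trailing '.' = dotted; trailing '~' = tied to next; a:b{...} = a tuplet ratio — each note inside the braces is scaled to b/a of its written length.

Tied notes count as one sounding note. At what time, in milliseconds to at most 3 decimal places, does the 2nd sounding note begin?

1. 0.0ms @ 0 + 454.545ms (3/2)
2. 454.545ms @ 3/2 + 606.061ms (2)
3. 1060.606ms @ 7/2 + 151.515ms (1/2)
4. 1212.121ms @ 4 + 1212.121ms (4)
5. 2424.242ms @ 8 + 606.061ms (2)
6. 3030.303ms @ 10 + 151.515ms (1/2)
7. 3181.818ms @ 21/2 + 151.515ms (1/2)
8. 3333.333ms @ 11 + 303.03ms (1)

note 2 onset = 3/2b = 454.545ms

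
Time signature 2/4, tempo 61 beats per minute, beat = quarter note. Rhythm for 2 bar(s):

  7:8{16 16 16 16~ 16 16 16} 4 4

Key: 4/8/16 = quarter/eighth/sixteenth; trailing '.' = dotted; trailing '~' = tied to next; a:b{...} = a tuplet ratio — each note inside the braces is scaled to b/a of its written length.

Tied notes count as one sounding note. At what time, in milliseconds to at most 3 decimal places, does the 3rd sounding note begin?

1. 0.0ms @ 0 + 281.03ms (2/7)
2. 281.03ms @ 2/7 + 281.03ms (2/7)
3. 562.061ms @ 4/7 + 281.03ms (2/7)
4. 843.091ms @ 6/7 + 562.061ms (4/7)
5. 1405.152ms @ 10/7 + 281.03ms (2/7)
6. 1686.183ms @ 12/7 + 281.03ms (2/7)
7. 1967.213ms @ 2 + 983.607ms (1)
8. 2950.82ms @ 3 + 983.607ms (1)

note 3 onset = 4/7b = 562.061ms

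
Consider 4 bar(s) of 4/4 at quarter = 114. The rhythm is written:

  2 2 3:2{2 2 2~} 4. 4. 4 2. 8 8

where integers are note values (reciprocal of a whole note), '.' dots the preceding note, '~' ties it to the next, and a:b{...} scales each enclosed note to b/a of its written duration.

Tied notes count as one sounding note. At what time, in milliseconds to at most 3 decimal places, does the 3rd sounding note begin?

1. 0.0ms @ 0 + 1052.632ms (2)
2. 1052.632ms @ 2 + 1052.632ms (2)
3. 2105.263ms @ 4 + 701.754ms (4/3)
4. 2807.018ms @ 16/3 + 701.754ms (4/3)
5. 3508.772ms @ 20/3 + 1491.228ms (17/6)
6. 5000.0ms @ 19/2 + 789.474ms (3/2)
7. 5789.474ms @ 11 + 526.316ms (1)
8. 6315.789ms @ 12 + 1578.947ms (3)
9. 7894.737ms @ 15 + 263.158ms (1/2)
10. 8157.895ms @ 31/2 + 263.158ms (1/2)

note 3 onset = 4b = 2105.263ms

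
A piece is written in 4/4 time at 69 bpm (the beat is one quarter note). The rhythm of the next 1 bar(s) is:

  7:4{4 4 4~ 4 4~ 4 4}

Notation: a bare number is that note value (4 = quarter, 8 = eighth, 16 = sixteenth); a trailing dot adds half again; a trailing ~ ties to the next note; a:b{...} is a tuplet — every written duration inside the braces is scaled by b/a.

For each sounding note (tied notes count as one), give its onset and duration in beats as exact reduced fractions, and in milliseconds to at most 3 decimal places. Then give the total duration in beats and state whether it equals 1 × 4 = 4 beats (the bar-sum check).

1) 0.0ms=0b +496.894ms=4/7b
2) 496.894ms=4/7b +496.894ms=4/7b
3) 993.789ms=8/7b +993.789ms=8/7b
4) 1987.578ms=16/7b +993.789ms=8/7b
5) 2981.366ms=24/7b +496.894ms=4/7b
Σ=4b of 4 (69bpm 4/4) — PASS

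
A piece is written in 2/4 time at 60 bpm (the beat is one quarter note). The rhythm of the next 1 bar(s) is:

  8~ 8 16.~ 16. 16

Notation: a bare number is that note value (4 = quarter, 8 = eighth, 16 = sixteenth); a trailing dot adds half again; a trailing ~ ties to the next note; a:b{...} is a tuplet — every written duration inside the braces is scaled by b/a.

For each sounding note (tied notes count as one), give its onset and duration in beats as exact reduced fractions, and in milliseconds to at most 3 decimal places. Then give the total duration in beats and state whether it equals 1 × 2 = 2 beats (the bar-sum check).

1) 0.0ms=0b +1000.0ms=1b
2) 1000.0ms=1b +750.0ms=3/4b
3) 1750.0ms=7/4b +250.0ms=1/4b
Σ=2b of 2 (60bpm 2/4) — PASS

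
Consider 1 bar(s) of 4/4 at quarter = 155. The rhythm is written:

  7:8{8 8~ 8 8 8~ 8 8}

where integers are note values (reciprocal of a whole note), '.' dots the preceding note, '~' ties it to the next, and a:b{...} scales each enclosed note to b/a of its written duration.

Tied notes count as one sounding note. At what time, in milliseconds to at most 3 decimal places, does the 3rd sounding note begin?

note 3 onset = 12/7b = 663.594ms

1. 0.0ms @ 0 + 221.198ms (4/7)
2. 221.198ms @ 4/7 + 442.396ms (8/7)
3. 663.594ms @ 12/7 + 221.198ms (4/7)
4. 884.793ms @ 16/7 + 442.396ms (8/7)
5. 1327.189ms @ 24/7 + 221.198ms (4/7)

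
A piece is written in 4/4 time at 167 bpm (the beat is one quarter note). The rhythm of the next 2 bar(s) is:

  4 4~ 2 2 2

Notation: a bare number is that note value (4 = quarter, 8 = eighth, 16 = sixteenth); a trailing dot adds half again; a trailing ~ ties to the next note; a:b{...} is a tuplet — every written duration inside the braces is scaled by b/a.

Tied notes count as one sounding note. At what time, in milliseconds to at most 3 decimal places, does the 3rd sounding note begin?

note 3 onset = 4b = 1437.126ms

1. 0.0ms @ 0 + 359.281ms (1)
2. 359.281ms @ 1 + 1077.844ms (3)
3. 1437.126ms @ 4 + 718.563ms (2)
4. 2155.689ms @ 6 + 718.563ms (2)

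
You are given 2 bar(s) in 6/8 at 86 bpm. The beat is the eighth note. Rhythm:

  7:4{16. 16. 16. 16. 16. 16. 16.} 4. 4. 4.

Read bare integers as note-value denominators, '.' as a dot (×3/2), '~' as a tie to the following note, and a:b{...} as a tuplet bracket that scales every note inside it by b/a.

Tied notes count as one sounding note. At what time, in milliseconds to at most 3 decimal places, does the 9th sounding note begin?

note 9 onset = 6b = 4186.047ms

1. 0.0ms @ 0 + 299.003ms (3/7)
2. 299.003ms @ 3/7 + 299.003ms (3/7)
3. 598.007ms @ 6/7 + 299.003ms (3/7)
4. 897.01ms @ 9/7 + 299.003ms (3/7)
5. 1196.013ms @ 12/7 + 299.003ms (3/7)
6. 1495.017ms @ 15/7 + 299.003ms (3/7)
7. 1794.02ms @ 18/7 + 299.003ms (3/7)
8. 2093.023ms @ 3 + 2093.023ms (3)
9. 4186.047ms @ 6 + 2093.023ms (3)
10. 6279.07ms @ 9 + 2093.023ms (3)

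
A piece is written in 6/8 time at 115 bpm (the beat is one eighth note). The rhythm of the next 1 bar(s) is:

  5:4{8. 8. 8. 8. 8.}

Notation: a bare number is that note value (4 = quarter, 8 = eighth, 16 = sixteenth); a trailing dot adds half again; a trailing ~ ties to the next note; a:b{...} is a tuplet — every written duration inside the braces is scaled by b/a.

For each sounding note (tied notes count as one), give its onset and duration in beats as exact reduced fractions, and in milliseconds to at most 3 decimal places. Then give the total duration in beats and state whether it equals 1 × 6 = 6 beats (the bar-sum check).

1) 0.0ms=0b +626.087ms=6/5b
2) 626.087ms=6/5b +626.087ms=6/5b
3) 1252.174ms=12/5b +626.087ms=6/5b
4) 1878.261ms=18/5b +626.087ms=6/5b
5) 2504.348ms=24/5b +626.087ms=6/5b
Σ=6b of 6 (115bpm 6/8) — PASS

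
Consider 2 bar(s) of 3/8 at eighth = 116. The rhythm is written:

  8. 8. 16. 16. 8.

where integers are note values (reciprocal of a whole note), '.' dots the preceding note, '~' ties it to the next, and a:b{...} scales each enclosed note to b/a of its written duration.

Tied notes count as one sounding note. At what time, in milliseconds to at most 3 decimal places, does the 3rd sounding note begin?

1. 0.0ms @ 0 + 775.862ms (3/2)
2. 775.862ms @ 3/2 + 775.862ms (3/2)
3. 1551.724ms @ 3 + 387.931ms (3/4)
4. 1939.655ms @ 15/4 + 387.931ms (3/4)
5. 2327.586ms @ 9/2 + 775.862ms (3/2)

note 3 onset = 3b = 1551.724ms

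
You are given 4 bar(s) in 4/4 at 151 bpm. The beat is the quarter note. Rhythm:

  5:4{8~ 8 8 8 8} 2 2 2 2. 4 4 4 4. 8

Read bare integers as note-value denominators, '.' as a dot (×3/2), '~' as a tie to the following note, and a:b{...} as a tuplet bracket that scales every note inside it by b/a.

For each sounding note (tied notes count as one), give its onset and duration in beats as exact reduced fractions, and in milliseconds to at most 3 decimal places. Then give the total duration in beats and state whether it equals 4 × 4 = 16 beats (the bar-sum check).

1) 0.0ms=0b +317.881ms=4/5b
2) 317.881ms=4/5b +158.94ms=2/5b
3) 476.821ms=6/5b +158.94ms=2/5b
4) 635.762ms=8/5b +158.94ms=2/5b
5) 794.702ms=2b +794.702ms=2b
6) 1589.404ms=4b +794.702ms=2b
7) 2384.106ms=6b +794.702ms=2b
8) 3178.808ms=8b +1192.053ms=3b
9) 4370.861ms=11b +397.351ms=1b
10) 4768.212ms=12b +397.351ms=1b
11) 5165.563ms=13b +397.351ms=1b
12) 5562.914ms=14b +596.026ms=3/2b
13) 6158.94ms=31/2b +198.675ms=1/2b
Σ=16b of 16 (151bpm 4/4) — PASS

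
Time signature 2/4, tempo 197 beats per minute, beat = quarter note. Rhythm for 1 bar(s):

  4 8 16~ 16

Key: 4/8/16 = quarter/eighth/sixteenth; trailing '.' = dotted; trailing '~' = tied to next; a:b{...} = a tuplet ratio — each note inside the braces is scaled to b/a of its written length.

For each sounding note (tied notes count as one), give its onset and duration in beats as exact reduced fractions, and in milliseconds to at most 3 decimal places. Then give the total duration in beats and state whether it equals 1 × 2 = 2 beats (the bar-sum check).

1) 0.0ms=0b +304.569ms=1b
2) 304.569ms=1b +152.284ms=1/2b
3) 456.853ms=3/2b +152.284ms=1/2b
Σ=2b of 2 (197bpm 2/4) — PASS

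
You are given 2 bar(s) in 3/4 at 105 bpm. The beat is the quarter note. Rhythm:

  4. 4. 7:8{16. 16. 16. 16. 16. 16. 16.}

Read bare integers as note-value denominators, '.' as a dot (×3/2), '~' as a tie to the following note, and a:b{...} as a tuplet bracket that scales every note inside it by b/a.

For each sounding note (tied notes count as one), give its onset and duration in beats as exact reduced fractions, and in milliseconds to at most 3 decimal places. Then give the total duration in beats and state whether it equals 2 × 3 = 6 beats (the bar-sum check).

1) 0.0ms=0b +857.143ms=3/2b
2) 857.143ms=3/2b +857.143ms=3/2b
3) 1714.286ms=3b +244.898ms=3/7b
4) 1959.184ms=24/7b +244.898ms=3/7b
5) 2204.082ms=27/7b +244.898ms=3/7b
6) 2448.98ms=30/7b +244.898ms=3/7b
7) 2693.878ms=33/7b +244.898ms=3/7b
8) 2938.776ms=36/7b +244.898ms=3/7b
9) 3183.673ms=39/7b +244.898ms=3/7b
Σ=6b of 6 (105bpm 3/4) — PASS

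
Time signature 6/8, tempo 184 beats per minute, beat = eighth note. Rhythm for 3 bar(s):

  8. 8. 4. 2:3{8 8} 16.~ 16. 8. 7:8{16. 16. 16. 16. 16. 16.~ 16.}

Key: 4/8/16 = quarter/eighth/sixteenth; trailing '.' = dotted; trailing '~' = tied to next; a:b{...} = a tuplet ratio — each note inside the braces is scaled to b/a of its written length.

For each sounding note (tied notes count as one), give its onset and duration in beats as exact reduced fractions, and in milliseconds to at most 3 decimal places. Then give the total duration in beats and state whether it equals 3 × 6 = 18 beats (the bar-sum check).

1) 0.0ms=0b +489.13ms=3/2b
2) 489.13ms=3/2b +489.13ms=3/2b
3) 978.261ms=3b +978.261ms=3b
4) 1956.522ms=6b +489.13ms=3/2b
5) 2445.652ms=15/2b +489.13ms=3/2b
6) 2934.783ms=9b +489.13ms=3/2b
7) 3423.913ms=21/2b +489.13ms=3/2b
8) 3913.043ms=12b +279.503ms=6/7b
9) 4192.547ms=90/7b +279.503ms=6/7b
10) 4472.05ms=96/7b +279.503ms=6/7b
11) 4751.553ms=102/7b +279.503ms=6/7b
12) 5031.056ms=108/7b +279.503ms=6/7b
13) 5310.559ms=114/7b +559.006ms=12/7b
Σ=18b of 18 (184bpm 6/8) — PASS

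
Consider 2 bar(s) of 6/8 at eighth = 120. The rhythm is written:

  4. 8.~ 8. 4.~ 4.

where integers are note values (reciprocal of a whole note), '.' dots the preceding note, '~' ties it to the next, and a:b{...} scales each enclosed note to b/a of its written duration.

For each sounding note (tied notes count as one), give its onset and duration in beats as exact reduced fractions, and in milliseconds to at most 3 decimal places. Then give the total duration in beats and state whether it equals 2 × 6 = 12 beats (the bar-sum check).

1) 0.0ms=0b +1500.0ms=3b
2) 1500.0ms=3b +1500.0ms=3b
3) 3000.0ms=6b +3000.0ms=6b
Σ=12b of 12 (120bpm 6/8) — PASS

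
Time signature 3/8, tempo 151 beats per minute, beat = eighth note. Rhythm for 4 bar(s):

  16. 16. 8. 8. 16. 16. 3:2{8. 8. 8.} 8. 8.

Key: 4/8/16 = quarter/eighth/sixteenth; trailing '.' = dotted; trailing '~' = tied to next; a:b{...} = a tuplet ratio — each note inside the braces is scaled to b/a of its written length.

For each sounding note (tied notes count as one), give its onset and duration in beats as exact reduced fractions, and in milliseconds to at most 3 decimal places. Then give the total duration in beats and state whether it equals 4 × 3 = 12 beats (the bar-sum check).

1) 0.0ms=0b +298.013ms=3/4b
2) 298.013ms=3/4b +298.013ms=3/4b
3) 596.026ms=3/2b +596.026ms=3/2b
4) 1192.053ms=3b +596.026ms=3/2b
5) 1788.079ms=9/2b +298.013ms=3/4b
6) 2086.093ms=21/4b +298.013ms=3/4b
7) 2384.106ms=6b +397.351ms=1b
8) 2781.457ms=7b +397.351ms=1b
9) 3178.808ms=8b +397.351ms=1b
10) 3576.159ms=9b +596.026ms=3/2b
11) 4172.185ms=21/2b +596.026ms=3/2b
Σ=12b of 12 (151bpm 3/8) — PASS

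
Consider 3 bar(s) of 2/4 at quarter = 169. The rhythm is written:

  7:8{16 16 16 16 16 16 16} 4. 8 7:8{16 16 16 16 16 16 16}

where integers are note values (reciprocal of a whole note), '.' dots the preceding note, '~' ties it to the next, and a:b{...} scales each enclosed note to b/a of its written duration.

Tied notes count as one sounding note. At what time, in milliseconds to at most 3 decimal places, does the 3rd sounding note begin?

1. 0.0ms @ 0 + 101.437ms (2/7)
2. 101.437ms @ 2/7 + 101.437ms (2/7)
3. 202.874ms @ 4/7 + 101.437ms (2/7)
4. 304.311ms @ 6/7 + 101.437ms (2/7)
5. 405.748ms @ 8/7 + 101.437ms (2/7)
6. 507.185ms @ 10/7 + 101.437ms (2/7)
7. 608.622ms @ 12/7 + 101.437ms (2/7)
8. 710.059ms @ 2 + 532.544ms (3/2)
9. 1242.604ms @ 7/2 + 177.515ms (1/2)
10. 1420.118ms @ 4 + 101.437ms (2/7)
11. 1521.555ms @ 30/7 + 101.437ms (2/7)
12. 1622.992ms @ 32/7 + 101.437ms (2/7)
13. 1724.429ms @ 34/7 + 101.437ms (2/7)
14. 1825.866ms @ 36/7 + 101.437ms (2/7)
15. 1927.303ms @ 38/7 + 101.437ms (2/7)
16. 2028.74ms @ 40/7 + 101.437ms (2/7)

note 3 onset = 4/7b = 202.874ms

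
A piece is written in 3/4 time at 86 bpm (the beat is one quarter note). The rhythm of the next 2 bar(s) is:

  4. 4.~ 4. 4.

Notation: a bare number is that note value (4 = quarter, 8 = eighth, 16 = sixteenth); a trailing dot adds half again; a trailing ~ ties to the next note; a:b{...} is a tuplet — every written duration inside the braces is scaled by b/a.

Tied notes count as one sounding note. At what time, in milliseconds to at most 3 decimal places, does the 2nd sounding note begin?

1. 0.0ms @ 0 + 1046.512ms (3/2)
2. 1046.512ms @ 3/2 + 2093.023ms (3)
3. 3139.535ms @ 9/2 + 1046.512ms (3/2)

note 2 onset = 3/2b = 1046.512ms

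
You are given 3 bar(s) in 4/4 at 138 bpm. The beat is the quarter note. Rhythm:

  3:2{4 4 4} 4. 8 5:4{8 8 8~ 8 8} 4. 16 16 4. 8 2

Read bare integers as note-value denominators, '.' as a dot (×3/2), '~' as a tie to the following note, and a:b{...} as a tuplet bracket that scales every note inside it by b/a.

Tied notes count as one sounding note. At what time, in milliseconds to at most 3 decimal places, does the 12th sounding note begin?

1. 0.0ms @ 0 + 289.855ms (2/3)
2. 289.855ms @ 2/3 + 289.855ms (2/3)
3. 579.71ms @ 4/3 + 289.855ms (2/3)
4. 869.565ms @ 2 + 652.174ms (3/2)
5. 1521.739ms @ 7/2 + 217.391ms (1/2)
6. 1739.13ms @ 4 + 173.913ms (2/5)
7. 1913.043ms @ 22/5 + 173.913ms (2/5)
8. 2086.957ms @ 24/5 + 347.826ms (4/5)
9. 2434.783ms @ 28/5 + 173.913ms (2/5)
10. 2608.696ms @ 6 + 652.174ms (3/2)
11. 3260.87ms @ 15/2 + 108.696ms (1/4)
12. 3369.565ms @ 31/4 + 108.696ms (1/4)
13. 3478.261ms @ 8 + 652.174ms (3/2)
14. 4130.435ms @ 19/2 + 217.391ms (1/2)
15. 4347.826ms @ 10 + 869.565ms (2)

note 12 onset = 31/4b = 3369.565ms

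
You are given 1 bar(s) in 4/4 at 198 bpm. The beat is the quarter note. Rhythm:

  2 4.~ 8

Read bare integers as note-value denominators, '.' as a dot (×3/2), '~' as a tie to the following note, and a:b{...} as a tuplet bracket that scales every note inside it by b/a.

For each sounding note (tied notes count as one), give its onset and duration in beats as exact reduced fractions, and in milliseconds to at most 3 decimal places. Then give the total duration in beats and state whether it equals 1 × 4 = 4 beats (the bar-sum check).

1) 0.0ms=0b +606.061ms=2b
2) 606.061ms=2b +606.061ms=2b
Σ=4b of 4 (198bpm 4/4) — PASS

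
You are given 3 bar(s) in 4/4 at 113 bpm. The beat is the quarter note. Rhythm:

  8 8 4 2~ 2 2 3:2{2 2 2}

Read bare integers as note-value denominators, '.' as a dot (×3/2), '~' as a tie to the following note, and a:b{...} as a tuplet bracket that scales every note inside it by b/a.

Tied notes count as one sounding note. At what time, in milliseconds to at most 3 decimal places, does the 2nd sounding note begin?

note 2 onset = 1/2b = 265.487ms

1. 0.0ms @ 0 + 265.487ms (1/2)
2. 265.487ms @ 1/2 + 265.487ms (1/2)
3. 530.973ms @ 1 + 530.973ms (1)
4. 1061.947ms @ 2 + 2123.894ms (4)
5. 3185.841ms @ 6 + 1061.947ms (2)
6. 4247.788ms @ 8 + 707.965ms (4/3)
7. 4955.752ms @ 28/3 + 707.965ms (4/3)
8. 5663.717ms @ 32/3 + 707.965ms (4/3)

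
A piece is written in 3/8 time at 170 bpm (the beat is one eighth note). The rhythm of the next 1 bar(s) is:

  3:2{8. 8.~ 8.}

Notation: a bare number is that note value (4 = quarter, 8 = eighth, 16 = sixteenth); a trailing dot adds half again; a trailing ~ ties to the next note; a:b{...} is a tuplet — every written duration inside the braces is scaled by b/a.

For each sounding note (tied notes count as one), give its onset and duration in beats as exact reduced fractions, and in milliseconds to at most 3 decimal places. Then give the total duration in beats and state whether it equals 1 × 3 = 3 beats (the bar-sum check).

1) 0.0ms=0b +352.941ms=1b
2) 352.941ms=1b +705.882ms=2b
Σ=3b of 3 (170bpm 3/8) — PASS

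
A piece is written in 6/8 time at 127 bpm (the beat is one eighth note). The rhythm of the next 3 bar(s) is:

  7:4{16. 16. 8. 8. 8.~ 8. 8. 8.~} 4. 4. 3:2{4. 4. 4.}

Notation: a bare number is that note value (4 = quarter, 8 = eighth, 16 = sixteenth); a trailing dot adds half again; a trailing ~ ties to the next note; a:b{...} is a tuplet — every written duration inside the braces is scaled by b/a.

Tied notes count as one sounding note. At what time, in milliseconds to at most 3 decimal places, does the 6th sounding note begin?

1. 0.0ms @ 0 + 202.475ms (3/7)
2. 202.475ms @ 3/7 + 202.475ms (3/7)
3. 404.949ms @ 6/7 + 404.949ms (6/7)
4. 809.899ms @ 12/7 + 404.949ms (6/7)
5. 1214.848ms @ 18/7 + 809.899ms (12/7)
6. 2024.747ms @ 30/7 + 404.949ms (6/7)
7. 2429.696ms @ 36/7 + 1822.272ms (27/7)
8. 4251.969ms @ 9 + 1417.323ms (3)
9. 5669.291ms @ 12 + 944.882ms (2)
10. 6614.173ms @ 14 + 944.882ms (2)
11. 7559.055ms @ 16 + 944.882ms (2)

note 6 onset = 30/7b = 2024.747ms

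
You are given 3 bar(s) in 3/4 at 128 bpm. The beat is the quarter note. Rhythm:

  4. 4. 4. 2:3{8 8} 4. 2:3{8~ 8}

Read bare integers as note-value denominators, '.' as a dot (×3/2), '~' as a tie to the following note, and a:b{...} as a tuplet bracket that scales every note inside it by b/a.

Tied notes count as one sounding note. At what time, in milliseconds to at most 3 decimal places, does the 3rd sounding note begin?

note 3 onset = 3b = 1406.25ms

1. 0.0ms @ 0 + 703.125ms (3/2)
2. 703.125ms @ 3/2 + 703.125ms (3/2)
3. 1406.25ms @ 3 + 703.125ms (3/2)
4. 2109.375ms @ 9/2 + 351.562ms (3/4)
5. 2460.938ms @ 21/4 + 351.562ms (3/4)
6. 2812.5ms @ 6 + 703.125ms (3/2)
7. 3515.625ms @ 15/2 + 703.125ms (3/2)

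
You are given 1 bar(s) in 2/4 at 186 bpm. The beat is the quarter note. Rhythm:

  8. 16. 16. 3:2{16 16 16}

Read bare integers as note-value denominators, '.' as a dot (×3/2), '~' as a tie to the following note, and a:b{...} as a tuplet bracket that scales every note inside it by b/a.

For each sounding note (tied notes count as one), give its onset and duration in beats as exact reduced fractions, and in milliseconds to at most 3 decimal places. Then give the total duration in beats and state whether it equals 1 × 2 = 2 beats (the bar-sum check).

1) 0.0ms=0b +241.935ms=3/4b
2) 241.935ms=3/4b +120.968ms=3/8b
3) 362.903ms=9/8b +120.968ms=3/8b
4) 483.871ms=3/2b +53.763ms=1/6b
5) 537.634ms=5/3b +53.763ms=1/6b
6) 591.398ms=11/6b +53.763ms=1/6b
Σ=2b of 2 (186bpm 2/4) — PASS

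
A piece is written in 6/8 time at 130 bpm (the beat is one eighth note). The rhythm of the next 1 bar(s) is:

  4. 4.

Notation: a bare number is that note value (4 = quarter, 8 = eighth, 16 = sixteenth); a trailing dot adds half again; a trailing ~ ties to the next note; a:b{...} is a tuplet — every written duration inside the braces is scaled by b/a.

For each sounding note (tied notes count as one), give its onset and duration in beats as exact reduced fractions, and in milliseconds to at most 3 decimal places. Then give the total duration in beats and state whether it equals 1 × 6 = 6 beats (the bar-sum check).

1) 0.0ms=0b +1384.615ms=3b
2) 1384.615ms=3b +1384.615ms=3b
Σ=6b of 6 (130bpm 6/8) — PASS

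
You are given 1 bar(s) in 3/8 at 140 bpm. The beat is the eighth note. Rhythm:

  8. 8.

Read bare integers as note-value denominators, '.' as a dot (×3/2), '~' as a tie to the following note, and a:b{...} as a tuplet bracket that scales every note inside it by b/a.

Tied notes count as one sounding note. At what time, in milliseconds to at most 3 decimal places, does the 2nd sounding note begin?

note 2 onset = 3/2b = 642.857ms

1. 0.0ms @ 0 + 642.857ms (3/2)
2. 642.857ms @ 3/2 + 642.857ms (3/2)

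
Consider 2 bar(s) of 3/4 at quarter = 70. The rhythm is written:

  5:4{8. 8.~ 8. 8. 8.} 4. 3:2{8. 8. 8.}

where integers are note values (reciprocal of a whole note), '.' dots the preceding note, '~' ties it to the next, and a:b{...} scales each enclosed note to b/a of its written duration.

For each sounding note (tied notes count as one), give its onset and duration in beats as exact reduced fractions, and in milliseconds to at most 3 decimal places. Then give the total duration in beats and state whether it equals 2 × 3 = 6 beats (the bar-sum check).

1) 0.0ms=0b +514.286ms=3/5b
2) 514.286ms=3/5b +1028.571ms=6/5b
3) 1542.857ms=9/5b +514.286ms=3/5b
4) 2057.143ms=12/5b +514.286ms=3/5b
5) 2571.429ms=3b +1285.714ms=3/2b
6) 3857.143ms=9/2b +428.571ms=1/2b
7) 4285.714ms=5b +428.571ms=1/2b
8) 4714.286ms=11/2b +428.571ms=1/2b
Σ=6b of 6 (70bpm 3/4) — PASS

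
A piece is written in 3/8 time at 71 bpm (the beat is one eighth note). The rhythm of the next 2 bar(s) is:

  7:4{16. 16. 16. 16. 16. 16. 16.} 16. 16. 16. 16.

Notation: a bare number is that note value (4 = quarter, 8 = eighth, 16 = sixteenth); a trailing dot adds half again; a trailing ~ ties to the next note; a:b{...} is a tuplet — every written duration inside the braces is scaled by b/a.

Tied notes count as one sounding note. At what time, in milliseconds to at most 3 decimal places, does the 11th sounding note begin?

1. 0.0ms @ 0 + 362.173ms (3/7)
2. 362.173ms @ 3/7 + 362.173ms (3/7)
3. 724.346ms @ 6/7 + 362.173ms (3/7)
4. 1086.519ms @ 9/7 + 362.173ms (3/7)
5. 1448.692ms @ 12/7 + 362.173ms (3/7)
6. 1810.865ms @ 15/7 + 362.173ms (3/7)
7. 2173.038ms @ 18/7 + 362.173ms (3/7)
8. 2535.211ms @ 3 + 633.803ms (3/4)
9. 3169.014ms @ 15/4 + 633.803ms (3/4)
10. 3802.817ms @ 9/2 + 633.803ms (3/4)
11. 4436.62ms @ 21/4 + 633.803ms (3/4)

note 11 onset = 21/4b = 4436.62ms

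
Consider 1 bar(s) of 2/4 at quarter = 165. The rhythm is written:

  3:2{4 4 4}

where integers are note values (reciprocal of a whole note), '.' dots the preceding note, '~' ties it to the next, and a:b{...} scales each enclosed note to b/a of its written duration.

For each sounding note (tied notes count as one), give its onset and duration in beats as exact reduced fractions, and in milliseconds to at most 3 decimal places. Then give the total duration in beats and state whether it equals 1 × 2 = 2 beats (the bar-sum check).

1) 0.0ms=0b +242.424ms=2/3b
2) 242.424ms=2/3b +242.424ms=2/3b
3) 484.848ms=4/3b +242.424ms=2/3b
Σ=2b of 2 (165bpm 2/4) — PASS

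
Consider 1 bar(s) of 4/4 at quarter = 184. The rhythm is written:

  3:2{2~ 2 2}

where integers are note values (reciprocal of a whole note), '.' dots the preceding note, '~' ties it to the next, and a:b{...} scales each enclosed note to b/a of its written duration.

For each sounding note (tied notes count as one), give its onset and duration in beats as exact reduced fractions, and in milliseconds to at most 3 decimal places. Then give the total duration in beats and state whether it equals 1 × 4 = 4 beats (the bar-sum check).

1) 0.0ms=0b +869.565ms=8/3b
2) 869.565ms=8/3b +434.783ms=4/3b
Σ=4b of 4 (184bpm 4/4) — PASS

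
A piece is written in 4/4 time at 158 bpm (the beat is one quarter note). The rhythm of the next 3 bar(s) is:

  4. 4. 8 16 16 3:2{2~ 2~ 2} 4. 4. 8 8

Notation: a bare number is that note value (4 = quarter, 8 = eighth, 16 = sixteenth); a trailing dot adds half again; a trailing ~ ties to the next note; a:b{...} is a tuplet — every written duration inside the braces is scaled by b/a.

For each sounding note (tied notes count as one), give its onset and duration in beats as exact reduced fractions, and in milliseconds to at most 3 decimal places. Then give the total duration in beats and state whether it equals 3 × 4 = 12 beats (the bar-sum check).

1) 0.0ms=0b +569.62ms=3/2b
2) 569.62ms=3/2b +569.62ms=3/2b
3) 1139.241ms=3b +189.873ms=1/2b
4) 1329.114ms=7/2b +94.937ms=1/4b
5) 1424.051ms=15/4b +94.937ms=1/4b
6) 1518.987ms=4b +1518.987ms=4b
7) 3037.975ms=8b +569.62ms=3/2b
8) 3607.595ms=19/2b +569.62ms=3/2b
9) 4177.215ms=11b +189.873ms=1/2b
10) 4367.089ms=23/2b +189.873ms=1/2b
Σ=12b of 12 (158bpm 4/4) — PASS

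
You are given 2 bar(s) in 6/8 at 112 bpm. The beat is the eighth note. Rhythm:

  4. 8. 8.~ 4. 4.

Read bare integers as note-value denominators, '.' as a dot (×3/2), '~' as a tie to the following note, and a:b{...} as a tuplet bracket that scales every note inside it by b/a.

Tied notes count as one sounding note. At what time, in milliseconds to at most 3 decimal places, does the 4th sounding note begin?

note 4 onset = 9b = 4821.429ms

1. 0.0ms @ 0 + 1607.143ms (3)
2. 1607.143ms @ 3 + 803.571ms (3/2)
3. 2410.714ms @ 9/2 + 2410.714ms (9/2)
4. 4821.429ms @ 9 + 1607.143ms (3)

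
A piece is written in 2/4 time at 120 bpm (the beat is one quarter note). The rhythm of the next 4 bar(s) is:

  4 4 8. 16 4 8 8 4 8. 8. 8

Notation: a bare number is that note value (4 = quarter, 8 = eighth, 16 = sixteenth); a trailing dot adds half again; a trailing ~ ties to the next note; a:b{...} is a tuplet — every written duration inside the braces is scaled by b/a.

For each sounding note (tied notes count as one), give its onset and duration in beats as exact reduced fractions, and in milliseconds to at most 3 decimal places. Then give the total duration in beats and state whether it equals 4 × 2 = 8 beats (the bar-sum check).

1) 0.0ms=0b +500.0ms=1b
2) 500.0ms=1b +500.0ms=1b
3) 1000.0ms=2b +375.0ms=3/4b
4) 1375.0ms=11/4b +125.0ms=1/4b
5) 1500.0ms=3b +500.0ms=1b
6) 2000.0ms=4b +250.0ms=1/2b
7) 2250.0ms=9/2b +250.0ms=1/2b
8) 2500.0ms=5b +500.0ms=1b
9) 3000.0ms=6b +375.0ms=3/4b
10) 3375.0ms=27/4b +375.0ms=3/4b
11) 3750.0ms=15/2b +250.0ms=1/2b
Σ=8b of 8 (120bpm 2/4) — PASS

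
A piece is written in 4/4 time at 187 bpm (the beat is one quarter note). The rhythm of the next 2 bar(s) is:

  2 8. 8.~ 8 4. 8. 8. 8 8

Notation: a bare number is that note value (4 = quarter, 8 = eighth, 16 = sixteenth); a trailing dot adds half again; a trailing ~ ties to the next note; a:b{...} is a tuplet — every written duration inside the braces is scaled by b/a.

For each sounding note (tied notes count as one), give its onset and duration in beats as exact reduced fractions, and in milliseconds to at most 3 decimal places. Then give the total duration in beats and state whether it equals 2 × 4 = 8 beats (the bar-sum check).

1) 0.0ms=0b +641.711ms=2b
2) 641.711ms=2b +240.642ms=3/4b
3) 882.353ms=11/4b +401.07ms=5/4b
4) 1283.422ms=4b +481.283ms=3/2b
5) 1764.706ms=11/2b +240.642ms=3/4b
6) 2005.348ms=25/4b +240.642ms=3/4b
7) 2245.989ms=7b +160.428ms=1/2b
8) 2406.417ms=15/2b +160.428ms=1/2b
Σ=8b of 8 (187bpm 4/4) — PASS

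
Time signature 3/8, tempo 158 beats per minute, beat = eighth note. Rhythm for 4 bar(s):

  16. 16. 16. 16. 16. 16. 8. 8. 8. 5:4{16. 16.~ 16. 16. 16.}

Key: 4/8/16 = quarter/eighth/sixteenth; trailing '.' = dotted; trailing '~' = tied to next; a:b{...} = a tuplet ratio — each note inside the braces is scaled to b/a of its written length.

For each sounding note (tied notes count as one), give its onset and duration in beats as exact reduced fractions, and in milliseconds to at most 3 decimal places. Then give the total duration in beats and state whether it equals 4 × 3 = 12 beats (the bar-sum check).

1) 0.0ms=0b +284.81ms=3/4b
2) 284.81ms=3/4b +284.81ms=3/4b
3) 569.62ms=3/2b +284.81ms=3/4b
4) 854.43ms=9/4b +284.81ms=3/4b
5) 1139.241ms=3b +284.81ms=3/4b
6) 1424.051ms=15/4b +284.81ms=3/4b
7) 1708.861ms=9/2b +569.62ms=3/2b
8) 2278.481ms=6b +569.62ms=3/2b
9) 2848.101ms=15/2b +569.62ms=3/2b
10) 3417.722ms=9b +227.848ms=3/5b
11) 3645.57ms=48/5b +455.696ms=6/5b
12) 4101.266ms=54/5b +227.848ms=3/5b
13) 4329.114ms=57/5b +227.848ms=3/5b
Σ=12b of 12 (158bpm 3/8) — PASS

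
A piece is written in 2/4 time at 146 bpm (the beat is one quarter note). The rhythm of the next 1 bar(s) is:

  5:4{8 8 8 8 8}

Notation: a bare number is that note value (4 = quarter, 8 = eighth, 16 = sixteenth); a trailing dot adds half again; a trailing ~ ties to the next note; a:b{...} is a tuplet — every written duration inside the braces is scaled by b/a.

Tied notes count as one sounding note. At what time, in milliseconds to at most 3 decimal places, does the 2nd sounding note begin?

1. 0.0ms @ 0 + 164.384ms (2/5)
2. 164.384ms @ 2/5 + 164.384ms (2/5)
3. 328.767ms @ 4/5 + 164.384ms (2/5)
4. 493.151ms @ 6/5 + 164.384ms (2/5)
5. 657.534ms @ 8/5 + 164.384ms (2/5)

note 2 onset = 2/5b = 164.384ms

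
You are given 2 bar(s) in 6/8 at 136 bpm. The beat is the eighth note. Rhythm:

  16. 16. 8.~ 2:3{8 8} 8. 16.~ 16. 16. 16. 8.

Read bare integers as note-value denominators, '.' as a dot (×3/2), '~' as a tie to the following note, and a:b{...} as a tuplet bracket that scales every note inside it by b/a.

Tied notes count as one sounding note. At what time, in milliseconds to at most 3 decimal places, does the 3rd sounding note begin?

1. 0.0ms @ 0 + 330.882ms (3/4)
2. 330.882ms @ 3/4 + 330.882ms (3/4)
3. 661.765ms @ 3/2 + 1323.529ms (3)
4. 1985.294ms @ 9/2 + 661.765ms (3/2)
5. 2647.059ms @ 6 + 661.765ms (3/2)
6. 3308.824ms @ 15/2 + 661.765ms (3/2)
7. 3970.588ms @ 9 + 330.882ms (3/4)
8. 4301.471ms @ 39/4 + 330.882ms (3/4)
9. 4632.353ms @ 21/2 + 661.765ms (3/2)

note 3 onset = 3/2b = 661.765ms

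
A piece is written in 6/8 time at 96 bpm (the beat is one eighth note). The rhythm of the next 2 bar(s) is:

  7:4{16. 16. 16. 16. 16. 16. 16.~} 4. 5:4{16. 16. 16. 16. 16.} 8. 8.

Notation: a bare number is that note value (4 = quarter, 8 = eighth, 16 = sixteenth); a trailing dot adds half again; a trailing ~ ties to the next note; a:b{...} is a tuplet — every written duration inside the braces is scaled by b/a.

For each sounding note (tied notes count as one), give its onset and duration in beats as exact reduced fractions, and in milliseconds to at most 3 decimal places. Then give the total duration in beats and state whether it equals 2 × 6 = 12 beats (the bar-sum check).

1) 0.0ms=0b +267.857ms=3/7b
2) 267.857ms=3/7b +267.857ms=3/7b
3) 535.714ms=6/7b +267.857ms=3/7b
4) 803.571ms=9/7b +267.857ms=3/7b
5) 1071.429ms=12/7b +267.857ms=3/7b
6) 1339.286ms=15/7b +267.857ms=3/7b
7) 1607.143ms=18/7b +2142.857ms=24/7b
8) 3750.0ms=6b +375.0ms=3/5b
9) 4125.0ms=33/5b +375.0ms=3/5b
10) 4500.0ms=36/5b +375.0ms=3/5b
11) 4875.0ms=39/5b +375.0ms=3/5b
12) 5250.0ms=42/5b +375.0ms=3/5b
13) 5625.0ms=9b +937.5ms=3/2b
14) 6562.5ms=21/2b +937.5ms=3/2b
Σ=12b of 12 (96bpm 6/8) — PASS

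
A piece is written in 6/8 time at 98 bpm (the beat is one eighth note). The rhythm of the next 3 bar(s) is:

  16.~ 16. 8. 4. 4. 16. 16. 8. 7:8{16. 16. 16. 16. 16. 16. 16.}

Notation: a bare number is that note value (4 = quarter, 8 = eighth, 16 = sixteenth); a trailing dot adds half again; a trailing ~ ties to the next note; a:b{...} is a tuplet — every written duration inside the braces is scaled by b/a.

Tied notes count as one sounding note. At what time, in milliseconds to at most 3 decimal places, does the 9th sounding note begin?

note 9 onset = 90/7b = 7871.72ms

1. 0.0ms @ 0 + 918.367ms (3/2)
2. 918.367ms @ 3/2 + 918.367ms (3/2)
3. 1836.735ms @ 3 + 1836.735ms (3)
4. 3673.469ms @ 6 + 1836.735ms (3)
5. 5510.204ms @ 9 + 459.184ms (3/4)
6. 5969.388ms @ 39/4 + 459.184ms (3/4)
7. 6428.571ms @ 21/2 + 918.367ms (3/2)
8. 7346.939ms @ 12 + 524.781ms (6/7)
9. 7871.72ms @ 90/7 + 524.781ms (6/7)
10. 8396.501ms @ 96/7 + 524.781ms (6/7)
11. 8921.283ms @ 102/7 + 524.781ms (6/7)
12. 9446.064ms @ 108/7 + 524.781ms (6/7)
13. 9970.845ms @ 114/7 + 524.781ms (6/7)
14. 10495.627ms @ 120/7 + 524.781ms (6/7)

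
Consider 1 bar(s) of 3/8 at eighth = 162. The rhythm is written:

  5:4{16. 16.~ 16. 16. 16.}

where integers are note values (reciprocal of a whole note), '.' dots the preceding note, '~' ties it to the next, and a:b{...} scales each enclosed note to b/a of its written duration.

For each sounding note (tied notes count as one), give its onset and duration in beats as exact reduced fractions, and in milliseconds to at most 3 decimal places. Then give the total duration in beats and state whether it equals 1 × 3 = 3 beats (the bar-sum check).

1) 0.0ms=0b +222.222ms=3/5b
2) 222.222ms=3/5b +444.444ms=6/5b
3) 666.667ms=9/5b +222.222ms=3/5b
4) 888.889ms=12/5b +222.222ms=3/5b
Σ=3b of 3 (162bpm 3/8) — PASS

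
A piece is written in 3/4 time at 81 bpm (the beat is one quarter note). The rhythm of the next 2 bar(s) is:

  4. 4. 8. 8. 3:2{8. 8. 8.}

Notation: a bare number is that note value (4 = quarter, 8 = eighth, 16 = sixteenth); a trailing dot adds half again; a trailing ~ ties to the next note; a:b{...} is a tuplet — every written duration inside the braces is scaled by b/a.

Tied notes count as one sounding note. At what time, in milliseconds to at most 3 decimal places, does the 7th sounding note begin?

note 7 onset = 11/2b = 4074.074ms

1. 0.0ms @ 0 + 1111.111ms (3/2)
2. 1111.111ms @ 3/2 + 1111.111ms (3/2)
3. 2222.222ms @ 3 + 555.556ms (3/4)
4. 2777.778ms @ 15/4 + 555.556ms (3/4)
5. 3333.333ms @ 9/2 + 370.37ms (1/2)
6. 3703.704ms @ 5 + 370.37ms (1/2)
7. 4074.074ms @ 11/2 + 370.37ms (1/2)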